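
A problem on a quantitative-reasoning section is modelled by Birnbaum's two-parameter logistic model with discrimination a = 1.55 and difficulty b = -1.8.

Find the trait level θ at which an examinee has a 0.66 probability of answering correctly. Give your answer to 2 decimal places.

P(θ) = 1 / (1 + exp(−a(θ − b)))
logit = ln(0.6600/0.3400) = 0.6633
θ = b + logit/(a) = -1.8 + 0.6633/1.5500 = -1.3721

-1.37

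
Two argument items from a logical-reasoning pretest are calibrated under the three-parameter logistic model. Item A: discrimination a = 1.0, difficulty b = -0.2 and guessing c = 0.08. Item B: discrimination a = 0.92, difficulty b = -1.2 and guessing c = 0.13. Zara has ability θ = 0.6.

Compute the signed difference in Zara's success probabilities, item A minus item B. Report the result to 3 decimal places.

-0.146

P(θ) = c + (1 − c) · 1 / (1 + exp(−a(θ − b)))
P_A = 0.7148
P_B = 0.8605
P_A − P_B = -0.1458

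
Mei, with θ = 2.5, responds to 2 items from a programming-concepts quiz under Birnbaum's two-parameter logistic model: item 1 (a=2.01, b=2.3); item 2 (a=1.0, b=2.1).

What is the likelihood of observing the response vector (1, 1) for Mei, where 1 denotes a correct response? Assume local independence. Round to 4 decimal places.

P(θ) = 1 / (1 + exp(−a(θ − b)))
P_1 = 1/(1+e^{-0.4020}) = 0.5992
P_2 = 1/(1+e^{-0.4000}) = 0.5987
L = P_1 × P_2 = 0.5992 × 0.5987 = 0.35871

0.3587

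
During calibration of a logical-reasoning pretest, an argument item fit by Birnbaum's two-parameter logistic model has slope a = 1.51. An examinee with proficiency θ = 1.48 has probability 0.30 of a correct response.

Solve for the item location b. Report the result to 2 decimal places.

P(θ) = 1 / (1 + exp(−a(θ − b)))
logit(0.30) = ln(0.30/0.70) = -0.8473
b = θ − logit/(a) = 1.48 − (-0.8473)/1.5100 = 2.0411

2.04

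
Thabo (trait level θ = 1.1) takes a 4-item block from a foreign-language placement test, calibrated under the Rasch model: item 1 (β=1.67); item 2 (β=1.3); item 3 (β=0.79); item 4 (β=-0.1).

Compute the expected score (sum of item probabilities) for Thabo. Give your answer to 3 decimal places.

P(θ) = 1 / (1 + exp(−(θ − β)))
P_1 = 1/(1+e^{0.5700}) = 0.3612
P_2 = 1/(1+e^{0.2000}) = 0.4502
P_3 = 1/(1+e^{-0.3100}) = 0.5769
P_4 = 1/(1+e^{-1.2000}) = 0.7685
E[score] = 0.3612 + 0.4502 + 0.5769 + 0.7685 = 2.1568

2.157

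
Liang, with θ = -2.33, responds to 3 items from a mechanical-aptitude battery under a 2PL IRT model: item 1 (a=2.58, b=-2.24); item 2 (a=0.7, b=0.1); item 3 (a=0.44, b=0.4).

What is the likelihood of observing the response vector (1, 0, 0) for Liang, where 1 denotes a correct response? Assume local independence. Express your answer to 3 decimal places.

P(θ) = 1 / (1 + exp(−a(θ − b)))
P_1 = 1/(1+e^{0.2322}) = 0.4422
P_2 = 1/(1+e^{1.7010}) = 0.1543
P_3 = 1/(1+e^{1.2012}) = 0.2313
L = P_1 × (1−P_2) × (1−P_3) = 0.4422 × 0.8457 × 0.7687 = 0.28748

0.287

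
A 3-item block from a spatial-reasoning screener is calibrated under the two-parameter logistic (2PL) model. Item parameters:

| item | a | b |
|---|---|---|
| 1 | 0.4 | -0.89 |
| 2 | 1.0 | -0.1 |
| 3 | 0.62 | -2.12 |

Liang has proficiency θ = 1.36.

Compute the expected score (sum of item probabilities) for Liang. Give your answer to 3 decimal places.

2.419

P(θ) = 1 / (1 + exp(−a(θ − b)))
P_1 = 1/(1+e^{-0.9000}) = 0.7109
P_2 = 1/(1+e^{-1.4600}) = 0.8115
P_3 = 1/(1+e^{-2.1576}) = 0.8964
E[score] = 0.7109 + 0.8115 + 0.8964 = 2.4189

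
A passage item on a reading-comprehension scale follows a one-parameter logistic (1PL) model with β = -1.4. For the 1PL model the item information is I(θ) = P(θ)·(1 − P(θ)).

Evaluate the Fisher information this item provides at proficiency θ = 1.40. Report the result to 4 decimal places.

P = 1/(1+e^{-2.8000}) = 0.9427
P(1−P) = 0.9427 × 0.0573 = 0.0540
I = P(1−P) = 0.05404

0.0540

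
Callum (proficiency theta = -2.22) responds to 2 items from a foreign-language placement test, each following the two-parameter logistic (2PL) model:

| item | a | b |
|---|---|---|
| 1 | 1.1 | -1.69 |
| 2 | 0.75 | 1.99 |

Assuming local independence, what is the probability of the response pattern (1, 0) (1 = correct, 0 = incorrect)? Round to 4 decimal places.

P(theta) = 1 / (1 + exp(−a(theta − b)))
P_1 = 1/(1+e^{0.5830}) = 0.3582
P_2 = 1/(1+e^{3.1575}) = 0.0408
L = P_1 × (1−P_2) = 0.3582 × 0.9592 = 0.34363

0.3436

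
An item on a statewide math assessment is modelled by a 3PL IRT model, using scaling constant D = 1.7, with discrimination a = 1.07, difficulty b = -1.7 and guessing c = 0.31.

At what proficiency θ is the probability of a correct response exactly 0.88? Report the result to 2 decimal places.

P(θ) = c + (1 − c) · 1 / (1 + exp(−D·a(θ − b)))
Remove guessing floor: (0.88 − 0.31)/(1 − 0.31) = 0.8261
logit = ln(0.8261/0.1739) = 1.5581
θ = b + logit/(1.7·a) = -1.7 + 1.5581/1.8190 = -0.8434

-0.84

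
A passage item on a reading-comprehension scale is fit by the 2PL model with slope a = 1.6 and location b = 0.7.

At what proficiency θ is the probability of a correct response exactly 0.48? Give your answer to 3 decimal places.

0.650

P(θ) = 1 / (1 + exp(−a(θ − b)))
logit = ln(0.4800/0.5200) = -0.0800
θ = b + logit/(a) = 0.7 + (-0.0800)/1.6000 = 0.6500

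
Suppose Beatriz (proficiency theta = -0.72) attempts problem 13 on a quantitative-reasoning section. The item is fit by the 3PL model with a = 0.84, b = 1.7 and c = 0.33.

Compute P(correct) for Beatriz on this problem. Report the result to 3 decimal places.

P(theta) = c + (1 − c) · 1 / (1 + exp(−a(theta − b)))
Exponent: 0.84 × (-0.72 − 1.7) = -2.0328
1/(1 + e^{2.0328}) = 0.1158
P = 0.33 + 0.67 × 0.1158 = 0.4076

0.408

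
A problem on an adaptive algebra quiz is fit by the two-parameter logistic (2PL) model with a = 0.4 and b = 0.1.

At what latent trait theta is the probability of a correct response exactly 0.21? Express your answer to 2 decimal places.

P(theta) = 1 / (1 + exp(−a(theta − b)))
logit = ln(0.2100/0.7900) = -1.3249
theta = b + logit/(a) = 0.1 + (-1.3249)/0.4000 = -3.2123

-3.21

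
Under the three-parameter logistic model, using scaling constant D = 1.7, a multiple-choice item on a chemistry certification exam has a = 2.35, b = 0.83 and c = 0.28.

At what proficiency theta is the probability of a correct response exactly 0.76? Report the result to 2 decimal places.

P(theta) = c + (1 − c) · 1 / (1 + exp(−D·a(theta − b)))
Remove guessing floor: (0.76 − 0.28)/(1 − 0.28) = 0.6667
logit = ln(0.6667/0.3333) = 0.6931
theta = b + logit/(1.7·a) = 0.83 + 0.6931/3.9950 = 1.0035

1.00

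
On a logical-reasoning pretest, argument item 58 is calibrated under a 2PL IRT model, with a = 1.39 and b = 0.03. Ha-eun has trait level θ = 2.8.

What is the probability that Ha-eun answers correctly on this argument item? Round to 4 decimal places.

P(θ) = 1 / (1 + exp(−a(θ − b)))
Exponent: 1.39 × (2.8 − 0.03) = 3.8503
1/(1 + e^{-3.8503}) = 0.9792

0.9792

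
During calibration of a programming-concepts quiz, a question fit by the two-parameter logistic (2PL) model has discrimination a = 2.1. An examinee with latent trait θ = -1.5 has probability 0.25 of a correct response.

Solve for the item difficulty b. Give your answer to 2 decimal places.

-0.98

P(θ) = 1 / (1 + exp(−a(θ − b)))
logit(0.25) = ln(0.25/0.75) = -1.0986
b = θ − logit/(a) = -1.5 − (-1.0986)/2.1000 = -0.9769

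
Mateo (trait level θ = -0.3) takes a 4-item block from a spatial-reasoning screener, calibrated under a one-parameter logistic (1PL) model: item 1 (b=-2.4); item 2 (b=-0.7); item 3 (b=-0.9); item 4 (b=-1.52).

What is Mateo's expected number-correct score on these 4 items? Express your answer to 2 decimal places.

2.91

P(θ) = 1 / (1 + exp(−(θ − b)))
P_1 = 1/(1+e^{-2.1000}) = 0.8909
P_2 = 1/(1+e^{-0.4000}) = 0.5987
P_3 = 1/(1+e^{-0.6000}) = 0.6457
P_4 = 1/(1+e^{-1.2200}) = 0.7721
E[score] = 0.8909 + 0.5987 + 0.6457 + 0.7721 = 2.9073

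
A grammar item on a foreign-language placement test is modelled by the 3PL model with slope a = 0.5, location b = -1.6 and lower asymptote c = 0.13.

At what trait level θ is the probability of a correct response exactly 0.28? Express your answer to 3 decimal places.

P(θ) = c + (1 − c) · 1 / (1 + exp(−a(θ − b)))
Remove guessing floor: (0.28 − 0.13)/(1 − 0.13) = 0.1724
logit = ln(0.1724/0.8276) = -1.5686
θ = b + logit/(a) = -1.6 + (-1.5686)/0.5000 = -4.7372

-4.737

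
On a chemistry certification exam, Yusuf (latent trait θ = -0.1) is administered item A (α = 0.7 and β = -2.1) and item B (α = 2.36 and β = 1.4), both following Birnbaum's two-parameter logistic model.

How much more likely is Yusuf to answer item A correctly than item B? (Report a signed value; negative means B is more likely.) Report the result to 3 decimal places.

P(θ) = 1 / (1 + exp(−α(θ − β)))
P_A = 0.8022
P_B = 0.0282
P_A − P_B = 0.7740

0.774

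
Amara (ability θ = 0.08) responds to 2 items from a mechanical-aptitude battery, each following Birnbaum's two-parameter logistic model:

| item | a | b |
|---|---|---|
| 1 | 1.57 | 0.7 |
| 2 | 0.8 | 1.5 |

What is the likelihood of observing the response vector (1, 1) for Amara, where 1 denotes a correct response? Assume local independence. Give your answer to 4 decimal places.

0.0666

P(θ) = 1 / (1 + exp(−a(θ − b)))
P_1 = 1/(1+e^{0.9734}) = 0.2742
P_2 = 1/(1+e^{1.1360}) = 0.2431
L = P_1 × P_2 = 0.2742 × 0.2431 = 0.06665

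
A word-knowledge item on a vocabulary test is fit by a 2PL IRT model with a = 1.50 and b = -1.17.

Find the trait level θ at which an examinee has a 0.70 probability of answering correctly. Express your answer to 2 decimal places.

-0.61

P(θ) = 1 / (1 + exp(−a(θ − b)))
logit = ln(0.7000/0.3000) = 0.8473
θ = b + logit/(a) = -1.17 + 0.8473/1.5000 = -0.6051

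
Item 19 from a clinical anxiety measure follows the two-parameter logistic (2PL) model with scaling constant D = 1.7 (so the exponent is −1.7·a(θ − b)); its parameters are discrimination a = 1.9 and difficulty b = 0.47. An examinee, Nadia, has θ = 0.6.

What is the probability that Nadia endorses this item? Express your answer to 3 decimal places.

0.603

P(θ) = 1 / (1 + exp(−D·a(θ − b)))
Exponent: 1.7 × 1.9 × (0.6 − 0.47) = 0.4199
1/(1 + e^{-0.4199}) = 0.6035
P = 0.6035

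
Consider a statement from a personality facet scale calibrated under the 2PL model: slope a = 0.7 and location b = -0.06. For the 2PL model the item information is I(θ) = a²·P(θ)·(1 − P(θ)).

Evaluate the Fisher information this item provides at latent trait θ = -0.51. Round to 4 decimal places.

P = 1/(1+e^{0.3150}) = 0.4219
P(1−P) = 0.4219 × 0.5781 = 0.2439
I = a² × P(1−P) = 0.7² × 0.2439 = 0.11951

0.1195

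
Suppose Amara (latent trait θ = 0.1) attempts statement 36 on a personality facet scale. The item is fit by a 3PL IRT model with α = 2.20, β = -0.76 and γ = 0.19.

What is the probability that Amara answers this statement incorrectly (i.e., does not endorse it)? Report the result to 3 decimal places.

0.106

P(θ) = γ + (1 − γ) · 1 / (1 + exp(−α(θ − β)))
Exponent: 2.20 × (0.1 − (-0.76)) = 1.8920
1/(1 + e^{-1.8920}) = 0.8690
P = 0.19 + 0.81 × 0.8690 = 0.8939
P(incorrect) = 1 − 0.8939 = 0.1061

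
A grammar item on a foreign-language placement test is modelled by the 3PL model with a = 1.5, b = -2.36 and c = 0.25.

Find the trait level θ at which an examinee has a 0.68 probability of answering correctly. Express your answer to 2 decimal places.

P(θ) = c + (1 − c) · 1 / (1 + exp(−a(θ − b)))
Remove guessing floor: (0.68 − 0.25)/(1 − 0.25) = 0.5733
logit = ln(0.5733/0.4267) = 0.2955
θ = b + logit/(a) = -2.36 + 0.2955/1.5000 = -2.1630

-2.16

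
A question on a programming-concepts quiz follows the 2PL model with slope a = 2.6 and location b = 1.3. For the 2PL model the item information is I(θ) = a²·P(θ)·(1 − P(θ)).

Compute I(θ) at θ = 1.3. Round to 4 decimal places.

P = 1/(1+e^{0.0000}) = 0.5000
P(1−P) = 0.5000 × 0.5000 = 0.2500
I = a² × P(1−P) = 2.6² × 0.2500 = 1.69000

1.6900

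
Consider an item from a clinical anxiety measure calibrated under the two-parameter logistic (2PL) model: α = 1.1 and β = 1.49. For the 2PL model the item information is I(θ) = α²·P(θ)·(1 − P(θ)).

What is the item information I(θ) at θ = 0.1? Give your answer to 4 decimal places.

P = 1/(1+e^{1.5290}) = 0.1781
P(1−P) = 0.1781 × 0.8219 = 0.1464
I = α² × P(1−P) = 1.1² × 0.1464 = 0.17715

0.1772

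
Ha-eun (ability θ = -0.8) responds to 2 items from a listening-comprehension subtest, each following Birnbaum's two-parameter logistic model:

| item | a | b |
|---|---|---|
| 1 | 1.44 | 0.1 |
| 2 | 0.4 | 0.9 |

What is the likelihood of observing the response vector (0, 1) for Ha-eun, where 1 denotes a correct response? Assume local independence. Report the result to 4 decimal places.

P(θ) = 1 / (1 + exp(−a(θ − b)))
P_1 = 1/(1+e^{1.2960}) = 0.2148
P_2 = 1/(1+e^{0.6800}) = 0.3363
L = (1−P_1) × P_2 = 0.7852 × 0.3363 = 0.26402

0.2640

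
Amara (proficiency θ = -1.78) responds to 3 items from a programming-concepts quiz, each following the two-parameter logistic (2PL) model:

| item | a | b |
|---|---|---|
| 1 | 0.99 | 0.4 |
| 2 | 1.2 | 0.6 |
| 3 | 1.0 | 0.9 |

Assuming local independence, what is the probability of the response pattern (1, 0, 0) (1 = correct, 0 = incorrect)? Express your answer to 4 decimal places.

P(θ) = 1 / (1 + exp(−a(θ − b)))
P_1 = 1/(1+e^{2.1582}) = 0.1036
P_2 = 1/(1+e^{2.8560}) = 0.0544
P_3 = 1/(1+e^{2.6800}) = 0.0642
L = P_1 × (1−P_2) × (1−P_3) = 0.1036 × 0.9456 × 0.9358 = 0.09165

0.0917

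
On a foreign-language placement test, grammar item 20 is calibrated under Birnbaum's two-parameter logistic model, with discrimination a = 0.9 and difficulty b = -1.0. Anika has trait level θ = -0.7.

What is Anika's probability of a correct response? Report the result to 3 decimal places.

P(θ) = 1 / (1 + exp(−a(θ − b)))
Exponent: 0.9 × (-0.7 − (-1.0)) = 0.2700
1/(1 + e^{-0.2700}) = 0.5671

0.567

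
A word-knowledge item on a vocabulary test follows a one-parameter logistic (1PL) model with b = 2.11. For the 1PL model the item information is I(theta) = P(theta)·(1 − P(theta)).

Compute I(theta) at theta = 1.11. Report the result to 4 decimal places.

0.1966

P = 1/(1+e^{1.0000}) = 0.2689
P(1−P) = 0.2689 × 0.7311 = 0.1966
I = P(1−P) = 0.19661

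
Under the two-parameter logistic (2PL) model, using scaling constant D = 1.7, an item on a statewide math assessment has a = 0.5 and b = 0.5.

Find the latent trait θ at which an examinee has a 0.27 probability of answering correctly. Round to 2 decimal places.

-0.67

P(θ) = 1 / (1 + exp(−D·a(θ − b)))
logit = ln(0.2700/0.7300) = -0.9946
θ = b + logit/(1.7·a) = 0.5 + (-0.9946)/0.8500 = -0.6701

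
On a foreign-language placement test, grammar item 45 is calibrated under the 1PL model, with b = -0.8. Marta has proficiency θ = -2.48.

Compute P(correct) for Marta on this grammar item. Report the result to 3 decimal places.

0.157

P(θ) = 1 / (1 + exp(−(θ − b)))
Exponent: (-2.48 − (-0.8)) = -1.6800
1/(1 + e^{1.6800}) = 0.1571
P = 0.1571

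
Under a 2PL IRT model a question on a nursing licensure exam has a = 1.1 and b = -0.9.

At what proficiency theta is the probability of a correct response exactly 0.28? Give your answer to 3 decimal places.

P(theta) = 1 / (1 + exp(−a(theta − b)))
logit = ln(0.2800/0.7200) = -0.9445
theta = b + logit/(a) = -0.9 + (-0.9445)/1.1000 = -1.7586

-1.759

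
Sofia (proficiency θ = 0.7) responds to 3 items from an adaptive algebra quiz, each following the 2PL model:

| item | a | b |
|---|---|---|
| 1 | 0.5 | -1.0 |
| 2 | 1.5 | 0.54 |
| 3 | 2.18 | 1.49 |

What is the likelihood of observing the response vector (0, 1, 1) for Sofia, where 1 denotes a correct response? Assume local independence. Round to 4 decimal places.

0.0254

P(θ) = 1 / (1 + exp(−a(θ − b)))
P_1 = 1/(1+e^{-0.8500}) = 0.7006
P_2 = 1/(1+e^{-0.2400}) = 0.5597
P_3 = 1/(1+e^{1.7222}) = 0.1516
L = (1−P_1) × P_2 × P_3 = 0.2994 × 0.5597 × 0.1516 = 0.02541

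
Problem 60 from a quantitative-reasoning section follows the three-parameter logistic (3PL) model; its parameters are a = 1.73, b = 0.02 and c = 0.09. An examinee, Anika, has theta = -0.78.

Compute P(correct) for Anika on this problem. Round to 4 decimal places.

P(theta) = c + (1 − c) · 1 / (1 + exp(−a(theta − b)))
Exponent: 1.73 × (-0.78 − 0.02) = -1.3840
1/(1 + e^{1.3840}) = 0.2004
P = 0.09 + 0.91 × 0.2004 = 0.2723

0.2723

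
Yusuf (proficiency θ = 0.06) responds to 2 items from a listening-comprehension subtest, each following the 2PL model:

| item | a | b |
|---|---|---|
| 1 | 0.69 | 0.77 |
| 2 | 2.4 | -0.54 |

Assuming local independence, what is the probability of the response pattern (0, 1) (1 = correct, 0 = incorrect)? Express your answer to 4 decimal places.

0.5013

P(θ) = 1 / (1 + exp(−a(θ − b)))
P_1 = 1/(1+e^{0.4899}) = 0.3799
P_2 = 1/(1+e^{-1.4400}) = 0.8085
L = (1−P_1) × P_2 = 0.6201 × 0.8085 = 0.50131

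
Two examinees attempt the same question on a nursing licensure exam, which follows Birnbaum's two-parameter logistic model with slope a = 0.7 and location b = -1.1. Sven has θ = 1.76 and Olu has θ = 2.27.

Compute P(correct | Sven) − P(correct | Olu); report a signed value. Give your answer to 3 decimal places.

-0.033

P(θ) = 1 / (1 + exp(−a(θ − b)))
P(Sven) = 0.8810  [exponent 2.0020]
P(Olu) = 0.9136  [exponent 2.3590]
Difference = 0.8810 − 0.9136 = -0.0326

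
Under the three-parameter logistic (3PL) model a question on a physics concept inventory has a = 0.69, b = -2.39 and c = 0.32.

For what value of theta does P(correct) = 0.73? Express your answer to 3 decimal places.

P(theta) = c + (1 − c) · 1 / (1 + exp(−a(theta − b)))
Remove guessing floor: (0.73 − 0.32)/(1 − 0.32) = 0.6029
logit = ln(0.6029/0.3971) = 0.4177
theta = b + logit/(a) = -2.39 + 0.4177/0.6900 = -1.7846

-1.785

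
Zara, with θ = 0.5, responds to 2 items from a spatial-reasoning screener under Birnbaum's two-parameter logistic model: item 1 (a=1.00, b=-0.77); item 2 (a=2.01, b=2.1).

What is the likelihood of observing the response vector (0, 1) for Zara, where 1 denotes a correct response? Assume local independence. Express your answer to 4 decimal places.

0.0085

P(θ) = 1 / (1 + exp(−a(θ − b)))
P_1 = 1/(1+e^{-1.2700}) = 0.7807
P_2 = 1/(1+e^{3.2160}) = 0.0386
L = (1−P_1) × P_2 = 0.2193 × 0.0386 = 0.00846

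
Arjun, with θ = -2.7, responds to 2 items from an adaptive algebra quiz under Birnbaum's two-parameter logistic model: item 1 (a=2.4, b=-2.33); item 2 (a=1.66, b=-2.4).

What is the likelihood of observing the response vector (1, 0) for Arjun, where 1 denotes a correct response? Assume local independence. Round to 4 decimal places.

0.1813

P(θ) = 1 / (1 + exp(−a(θ − b)))
P_1 = 1/(1+e^{0.8880}) = 0.2915
P_2 = 1/(1+e^{0.4980}) = 0.3780
L = P_1 × (1−P_2) = 0.2915 × 0.6220 = 0.18132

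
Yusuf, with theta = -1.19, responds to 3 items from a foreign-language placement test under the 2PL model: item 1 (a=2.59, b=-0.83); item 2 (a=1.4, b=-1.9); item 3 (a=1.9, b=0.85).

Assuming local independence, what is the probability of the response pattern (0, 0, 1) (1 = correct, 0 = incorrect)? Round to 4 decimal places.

P(theta) = 1 / (1 + exp(−a(theta − b)))
P_1 = 1/(1+e^{0.9324}) = 0.2824
P_2 = 1/(1+e^{-0.9940}) = 0.7299
P_3 = 1/(1+e^{3.8760}) = 0.0203
L = (1−P_1) × (1−P_2) × P_3 = 0.7176 × 0.2701 × 0.0203 = 0.00394

0.0039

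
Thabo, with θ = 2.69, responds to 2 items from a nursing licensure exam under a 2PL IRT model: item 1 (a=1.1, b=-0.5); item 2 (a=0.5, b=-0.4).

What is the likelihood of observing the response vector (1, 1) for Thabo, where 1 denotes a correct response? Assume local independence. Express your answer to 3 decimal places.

P(θ) = 1 / (1 + exp(−a(θ − b)))
P_1 = 1/(1+e^{-3.5090}) = 0.9709
P_2 = 1/(1+e^{-1.5450}) = 0.8242
L = P_1 × P_2 = 0.9709 × 0.8242 = 0.80024

0.800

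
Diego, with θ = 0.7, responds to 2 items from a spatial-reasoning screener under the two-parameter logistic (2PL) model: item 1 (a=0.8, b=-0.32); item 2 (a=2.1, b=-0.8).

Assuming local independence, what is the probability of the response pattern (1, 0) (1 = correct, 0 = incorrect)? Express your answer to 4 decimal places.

0.0285

P(θ) = 1 / (1 + exp(−a(θ − b)))
P_1 = 1/(1+e^{-0.8160}) = 0.6934
P_2 = 1/(1+e^{-3.1500}) = 0.9589
L = P_1 × (1−P_2) = 0.6934 × 0.0411 = 0.02849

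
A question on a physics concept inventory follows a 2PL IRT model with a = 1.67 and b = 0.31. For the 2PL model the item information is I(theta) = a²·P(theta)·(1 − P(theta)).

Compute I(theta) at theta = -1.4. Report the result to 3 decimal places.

0.143

P = 1/(1+e^{2.8557}) = 0.0544
P(1−P) = 0.0544 × 0.9456 = 0.0514
I = a² × P(1−P) = 1.67² × 0.0514 = 0.14343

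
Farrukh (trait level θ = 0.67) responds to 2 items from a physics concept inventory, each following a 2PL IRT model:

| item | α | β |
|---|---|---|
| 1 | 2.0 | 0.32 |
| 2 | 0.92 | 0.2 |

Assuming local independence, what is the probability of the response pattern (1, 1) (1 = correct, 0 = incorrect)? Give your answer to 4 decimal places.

0.4052

P(θ) = 1 / (1 + exp(−α(θ − β)))
P_1 = 1/(1+e^{-0.7000}) = 0.6682
P_2 = 1/(1+e^{-0.4324}) = 0.6064
L = P_1 × P_2 = 0.6682 × 0.6064 = 0.40522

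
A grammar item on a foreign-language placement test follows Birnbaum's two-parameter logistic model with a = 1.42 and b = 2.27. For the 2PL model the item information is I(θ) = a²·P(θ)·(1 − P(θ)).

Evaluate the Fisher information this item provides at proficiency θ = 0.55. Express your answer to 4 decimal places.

0.1484

P = 1/(1+e^{2.4424}) = 0.0800
P(1−P) = 0.0800 × 0.9200 = 0.0736
I = a² × P(1−P) = 1.42² × 0.0736 = 0.14840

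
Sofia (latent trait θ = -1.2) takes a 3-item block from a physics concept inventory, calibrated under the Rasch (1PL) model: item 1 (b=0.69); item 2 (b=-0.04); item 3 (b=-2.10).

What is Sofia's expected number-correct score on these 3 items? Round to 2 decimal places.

P(θ) = 1 / (1 + exp(−(θ − b)))
P_1 = 1/(1+e^{1.8900}) = 0.1312
P_2 = 1/(1+e^{1.1600}) = 0.2387
P_3 = 1/(1+e^{-0.9000}) = 0.7109
E[score] = 0.1312 + 0.2387 + 0.7109 = 1.0809

1.08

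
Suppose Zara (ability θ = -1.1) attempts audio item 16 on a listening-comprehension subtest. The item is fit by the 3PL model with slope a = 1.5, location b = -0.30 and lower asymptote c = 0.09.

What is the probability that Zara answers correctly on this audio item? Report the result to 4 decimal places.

0.3006

P(θ) = c + (1 − c) · 1 / (1 + exp(−a(θ − b)))
Exponent: 1.5 × (-1.1 − (-0.30)) = -1.2000
1/(1 + e^{1.2000}) = 0.2315
P = 0.09 + 0.91 × 0.2315 = 0.3006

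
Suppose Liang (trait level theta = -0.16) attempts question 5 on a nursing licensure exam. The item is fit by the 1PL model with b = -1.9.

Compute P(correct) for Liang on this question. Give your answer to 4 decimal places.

P(theta) = 1 / (1 + exp(−(theta − b)))
Exponent: (-0.16 − (-1.9)) = 1.7400
1/(1 + e^{-1.7400}) = 0.8507
P = 0.8507

0.8507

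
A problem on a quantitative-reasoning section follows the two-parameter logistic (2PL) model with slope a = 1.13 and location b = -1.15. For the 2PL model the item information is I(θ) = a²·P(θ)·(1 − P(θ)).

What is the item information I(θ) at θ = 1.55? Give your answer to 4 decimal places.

0.0551

P = 1/(1+e^{-3.0510}) = 0.9548
P(1−P) = 0.9548 × 0.0452 = 0.0431
I = a² × P(1−P) = 1.13² × 0.0431 = 0.05508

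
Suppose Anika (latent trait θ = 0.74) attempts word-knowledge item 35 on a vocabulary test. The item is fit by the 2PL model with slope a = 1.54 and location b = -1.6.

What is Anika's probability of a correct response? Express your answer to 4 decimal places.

P(θ) = 1 / (1 + exp(−a(θ − b)))
Exponent: 1.54 × (0.74 − (-1.6)) = 3.6036
1/(1 + e^{-3.6036}) = 0.9735

0.9735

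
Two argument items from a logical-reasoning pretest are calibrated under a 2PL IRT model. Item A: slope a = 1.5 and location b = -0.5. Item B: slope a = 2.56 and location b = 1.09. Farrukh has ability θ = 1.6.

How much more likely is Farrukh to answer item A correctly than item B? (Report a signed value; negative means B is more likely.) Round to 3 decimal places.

0.172

P(θ) = 1 / (1 + exp(−a(θ − b)))
P_A = 0.9589
P_B = 0.7868
P_A − P_B = 0.1721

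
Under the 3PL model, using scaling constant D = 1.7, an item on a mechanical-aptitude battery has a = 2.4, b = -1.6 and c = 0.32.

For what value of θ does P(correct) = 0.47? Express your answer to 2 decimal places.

-1.91

P(θ) = c + (1 − c) · 1 / (1 + exp(−D·a(θ − b)))
Remove guessing floor: (0.47 − 0.32)/(1 − 0.32) = 0.2206
logit = ln(0.2206/0.7794) = -1.2622
θ = b + logit/(1.7·a) = -1.6 + (-1.2622)/4.0800 = -1.9094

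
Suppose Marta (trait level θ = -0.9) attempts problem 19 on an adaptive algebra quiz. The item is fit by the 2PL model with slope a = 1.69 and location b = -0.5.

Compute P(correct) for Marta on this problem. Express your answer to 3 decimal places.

0.337

P(θ) = 1 / (1 + exp(−a(θ − b)))
Exponent: 1.69 × (-0.9 − (-0.5)) = -0.6760
1/(1 + e^{0.6760}) = 0.3372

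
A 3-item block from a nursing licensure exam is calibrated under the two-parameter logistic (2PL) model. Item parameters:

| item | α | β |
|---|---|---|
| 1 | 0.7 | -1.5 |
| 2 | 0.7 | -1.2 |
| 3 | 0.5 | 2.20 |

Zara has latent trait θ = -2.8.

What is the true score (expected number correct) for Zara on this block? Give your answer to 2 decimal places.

0.61

P(θ) = 1 / (1 + exp(−α(θ − β)))
P_1 = 1/(1+e^{0.9100}) = 0.2870
P_2 = 1/(1+e^{1.1200}) = 0.2460
P_3 = 1/(1+e^{2.5000}) = 0.0759
E[score] = 0.2870 + 0.2460 + 0.0759 = 0.6089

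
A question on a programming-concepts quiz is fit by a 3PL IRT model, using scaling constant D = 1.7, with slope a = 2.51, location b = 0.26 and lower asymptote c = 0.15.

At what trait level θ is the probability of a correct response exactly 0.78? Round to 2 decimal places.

P(θ) = c + (1 − c) · 1 / (1 + exp(−D·a(θ − b)))
Remove guessing floor: (0.78 − 0.15)/(1 − 0.15) = 0.7412
logit = ln(0.7412/0.2588) = 1.0521
θ = b + logit/(1.7·a) = 0.26 + 1.0521/4.2670 = 0.5066

0.51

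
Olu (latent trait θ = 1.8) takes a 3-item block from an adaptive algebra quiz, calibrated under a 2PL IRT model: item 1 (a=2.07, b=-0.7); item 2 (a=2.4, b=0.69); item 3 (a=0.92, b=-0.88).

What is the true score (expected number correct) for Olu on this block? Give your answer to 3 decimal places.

2.851

P(θ) = 1 / (1 + exp(−a(θ − b)))
P_1 = 1/(1+e^{-5.1750}) = 0.9944
P_2 = 1/(1+e^{-2.6640}) = 0.9349
P_3 = 1/(1+e^{-2.4656}) = 0.9217
E[score] = 0.9944 + 0.9349 + 0.9217 = 2.8509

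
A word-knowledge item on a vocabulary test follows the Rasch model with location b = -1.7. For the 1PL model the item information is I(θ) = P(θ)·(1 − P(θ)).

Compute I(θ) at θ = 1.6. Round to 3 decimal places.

P = 1/(1+e^{-3.3000}) = 0.9644
P(1−P) = 0.9644 × 0.0356 = 0.0343
I = P(1−P) = 0.03431

0.034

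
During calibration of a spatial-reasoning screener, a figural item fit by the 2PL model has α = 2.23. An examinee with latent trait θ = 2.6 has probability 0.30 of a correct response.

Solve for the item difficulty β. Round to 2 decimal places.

P(θ) = 1 / (1 + exp(−α(θ − β)))
logit(0.30) = ln(0.30/0.70) = -0.8473
β = θ − logit/(α) = 2.6 − (-0.8473)/2.2300 = 2.9800

2.98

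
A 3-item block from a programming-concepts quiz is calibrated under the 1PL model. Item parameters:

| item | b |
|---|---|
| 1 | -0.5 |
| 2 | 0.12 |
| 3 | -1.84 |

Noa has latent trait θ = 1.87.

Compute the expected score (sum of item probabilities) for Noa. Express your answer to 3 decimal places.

2.743

P(θ) = 1 / (1 + exp(−(θ − b)))
P_1 = 1/(1+e^{-2.3700}) = 0.9145
P_2 = 1/(1+e^{-1.7500}) = 0.8520
P_3 = 1/(1+e^{-3.7100}) = 0.9761
E[score] = 0.9145 + 0.8520 + 0.9761 = 2.7426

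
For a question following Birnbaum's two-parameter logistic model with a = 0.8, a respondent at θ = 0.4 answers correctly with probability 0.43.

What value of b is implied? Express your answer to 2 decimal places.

P(θ) = 1 / (1 + exp(−a(θ − b)))
logit(0.43) = ln(0.43/0.57) = -0.2819
b = θ − logit/(a) = 0.4 − (-0.2819)/0.8000 = 0.7523

0.75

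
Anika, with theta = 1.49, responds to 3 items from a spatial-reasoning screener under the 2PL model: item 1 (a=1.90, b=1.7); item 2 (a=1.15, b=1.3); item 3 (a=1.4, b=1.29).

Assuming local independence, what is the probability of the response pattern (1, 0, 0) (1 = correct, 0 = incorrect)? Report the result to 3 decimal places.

0.077

P(theta) = 1 / (1 + exp(−a(theta − b)))
P_1 = 1/(1+e^{0.3990}) = 0.4016
P_2 = 1/(1+e^{-0.2185}) = 0.5544
P_3 = 1/(1+e^{-0.2800}) = 0.5695
L = P_1 × (1−P_2) × (1−P_3) = 0.4016 × 0.4456 × 0.4305 = 0.07702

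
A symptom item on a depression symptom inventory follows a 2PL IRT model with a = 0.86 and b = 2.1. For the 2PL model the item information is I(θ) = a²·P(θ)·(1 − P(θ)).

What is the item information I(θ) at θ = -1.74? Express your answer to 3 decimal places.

0.025

P = 1/(1+e^{3.3024}) = 0.0355
P(1−P) = 0.0355 × 0.9645 = 0.0342
I = a² × P(1−P) = 0.86² × 0.0342 = 0.02532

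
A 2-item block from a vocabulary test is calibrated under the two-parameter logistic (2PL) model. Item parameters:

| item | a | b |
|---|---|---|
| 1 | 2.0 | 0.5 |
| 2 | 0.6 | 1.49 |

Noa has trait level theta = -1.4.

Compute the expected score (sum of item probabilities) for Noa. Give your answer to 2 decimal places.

0.17

P(theta) = 1 / (1 + exp(−a(theta − b)))
P_1 = 1/(1+e^{3.8000}) = 0.0219
P_2 = 1/(1+e^{1.7340}) = 0.1501
E[score] = 0.0219 + 0.1501 = 0.1720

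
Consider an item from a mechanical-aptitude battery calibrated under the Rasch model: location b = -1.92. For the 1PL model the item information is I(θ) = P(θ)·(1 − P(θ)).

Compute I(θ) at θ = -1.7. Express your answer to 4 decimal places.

P = 1/(1+e^{-0.2200}) = 0.5548
P(1−P) = 0.5548 × 0.4452 = 0.2470
I = P(1−P) = 0.24700

0.2470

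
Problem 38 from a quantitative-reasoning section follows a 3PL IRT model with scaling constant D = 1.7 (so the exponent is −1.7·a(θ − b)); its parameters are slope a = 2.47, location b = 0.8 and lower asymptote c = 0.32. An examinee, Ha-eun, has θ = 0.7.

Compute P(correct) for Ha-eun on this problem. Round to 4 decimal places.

0.5896

P(θ) = c + (1 − c) · 1 / (1 + exp(−D·a(θ − b)))
Exponent: 1.7 × 2.47 × (0.7 − 0.8) = -0.4199
1/(1 + e^{0.4199}) = 0.3965
P = 0.32 + 0.68 × 0.3965 = 0.5896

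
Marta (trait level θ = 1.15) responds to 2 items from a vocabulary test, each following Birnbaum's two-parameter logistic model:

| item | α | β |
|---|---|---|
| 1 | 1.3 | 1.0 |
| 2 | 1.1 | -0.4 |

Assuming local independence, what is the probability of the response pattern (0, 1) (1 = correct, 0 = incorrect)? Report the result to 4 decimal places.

0.3820

P(θ) = 1 / (1 + exp(−α(θ − β)))
P_1 = 1/(1+e^{-0.1950}) = 0.5486
P_2 = 1/(1+e^{-1.7050}) = 0.8462
L = (1−P_1) × P_2 = 0.4514 × 0.8462 = 0.38197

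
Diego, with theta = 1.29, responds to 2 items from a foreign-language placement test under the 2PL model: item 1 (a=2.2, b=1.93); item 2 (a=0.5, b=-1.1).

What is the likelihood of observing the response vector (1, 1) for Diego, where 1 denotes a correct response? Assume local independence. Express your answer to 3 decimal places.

0.151

P(theta) = 1 / (1 + exp(−a(theta − b)))
P_1 = 1/(1+e^{1.4080}) = 0.1965
P_2 = 1/(1+e^{-1.1950}) = 0.7676
L = P_1 × P_2 = 0.1965 × 0.7676 = 0.15088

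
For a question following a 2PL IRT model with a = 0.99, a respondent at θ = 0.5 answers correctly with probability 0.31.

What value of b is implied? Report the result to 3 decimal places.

P(θ) = 1 / (1 + exp(−a(θ − b)))
logit(0.31) = ln(0.31/0.69) = -0.8001
b = θ − logit/(a) = 0.5 − (-0.8001)/0.9900 = 1.3082

1.308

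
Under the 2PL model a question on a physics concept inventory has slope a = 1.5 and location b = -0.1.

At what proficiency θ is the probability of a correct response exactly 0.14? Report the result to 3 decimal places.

P(θ) = 1 / (1 + exp(−a(θ − b)))
logit = ln(0.1400/0.8600) = -1.8153
θ = b + logit/(a) = -0.1 + (-1.8153)/1.5000 = -1.3102

-1.310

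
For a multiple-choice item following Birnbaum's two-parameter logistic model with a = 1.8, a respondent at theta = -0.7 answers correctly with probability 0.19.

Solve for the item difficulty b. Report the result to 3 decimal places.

0.106

P(theta) = 1 / (1 + exp(−a(theta − b)))
logit(0.19) = ln(0.19/0.81) = -1.4500
b = theta − logit/(a) = -0.7 − (-1.4500)/1.8000 = 0.1056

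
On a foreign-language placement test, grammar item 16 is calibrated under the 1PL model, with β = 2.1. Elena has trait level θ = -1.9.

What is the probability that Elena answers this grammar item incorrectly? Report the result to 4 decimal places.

0.9820

P(θ) = 1 / (1 + exp(−(θ − β)))
Exponent: (-1.9 − 2.1) = -4.0000
1/(1 + e^{4.0000}) = 0.0180
P = 0.0180
P(incorrect) = 1 − 0.0180 = 0.9820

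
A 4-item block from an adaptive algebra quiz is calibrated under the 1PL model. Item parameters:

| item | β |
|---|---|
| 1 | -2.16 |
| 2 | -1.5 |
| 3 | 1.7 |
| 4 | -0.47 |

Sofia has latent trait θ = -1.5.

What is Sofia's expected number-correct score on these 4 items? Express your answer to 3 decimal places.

P(θ) = 1 / (1 + exp(−(θ − β)))
P_1 = 1/(1+e^{-0.6600}) = 0.6593
P_2 = 1/(1+e^{0.0000}) = 0.5000
P_3 = 1/(1+e^{3.2000}) = 0.0392
P_4 = 1/(1+e^{1.0300}) = 0.2631
E[score] = 0.6593 + 0.5000 + 0.0392 + 0.2631 = 1.4615

1.462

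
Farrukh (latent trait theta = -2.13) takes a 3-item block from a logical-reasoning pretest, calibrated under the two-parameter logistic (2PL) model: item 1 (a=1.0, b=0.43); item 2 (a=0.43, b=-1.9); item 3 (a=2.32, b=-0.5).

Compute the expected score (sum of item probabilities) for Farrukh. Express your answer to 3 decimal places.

P(theta) = 1 / (1 + exp(−a(theta − b)))
P_1 = 1/(1+e^{2.5600}) = 0.0718
P_2 = 1/(1+e^{0.0989}) = 0.4753
P_3 = 1/(1+e^{3.7816}) = 0.0223
E[score] = 0.0718 + 0.4753 + 0.0223 = 0.5693

0.569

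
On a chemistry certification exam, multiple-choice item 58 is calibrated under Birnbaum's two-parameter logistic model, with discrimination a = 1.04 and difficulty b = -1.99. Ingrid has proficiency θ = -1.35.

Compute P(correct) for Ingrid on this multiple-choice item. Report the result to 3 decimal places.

0.661

P(θ) = 1 / (1 + exp(−a(θ − b)))
Exponent: 1.04 × (-1.35 − (-1.99)) = 0.6656
1/(1 + e^{-0.6656}) = 0.6605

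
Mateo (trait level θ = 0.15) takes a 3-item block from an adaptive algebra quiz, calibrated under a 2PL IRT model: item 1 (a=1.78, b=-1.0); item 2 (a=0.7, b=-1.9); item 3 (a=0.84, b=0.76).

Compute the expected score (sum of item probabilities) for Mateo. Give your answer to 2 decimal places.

2.07

P(θ) = 1 / (1 + exp(−a(θ − b)))
P_1 = 1/(1+e^{-2.0470}) = 0.8856
P_2 = 1/(1+e^{-1.4350}) = 0.8077
P_3 = 1/(1+e^{0.5124}) = 0.3746
E[score] = 0.8856 + 0.8077 + 0.3746 = 2.0680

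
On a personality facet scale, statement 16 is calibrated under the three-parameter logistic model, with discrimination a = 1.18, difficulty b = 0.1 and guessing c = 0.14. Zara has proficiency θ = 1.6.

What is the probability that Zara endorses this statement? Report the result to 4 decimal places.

0.8748

P(θ) = c + (1 − c) · 1 / (1 + exp(−a(θ − b)))
Exponent: 1.18 × (1.6 − 0.1) = 1.7700
1/(1 + e^{-1.7700}) = 0.8545
P = 0.14 + 0.86 × 0.8545 = 0.8748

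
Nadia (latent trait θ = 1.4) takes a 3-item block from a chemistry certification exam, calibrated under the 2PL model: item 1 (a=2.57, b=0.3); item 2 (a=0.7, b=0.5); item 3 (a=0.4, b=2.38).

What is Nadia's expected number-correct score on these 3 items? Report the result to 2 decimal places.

P(θ) = 1 / (1 + exp(−a(θ − b)))
P_1 = 1/(1+e^{-2.8270}) = 0.9441
P_2 = 1/(1+e^{-0.6300}) = 0.6525
P_3 = 1/(1+e^{0.3920}) = 0.4032
E[score] = 0.9441 + 0.6525 + 0.4032 = 1.9998

2.00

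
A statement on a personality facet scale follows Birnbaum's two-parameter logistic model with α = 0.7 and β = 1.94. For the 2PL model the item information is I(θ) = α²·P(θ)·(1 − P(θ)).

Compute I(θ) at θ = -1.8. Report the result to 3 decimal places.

0.031

P = 1/(1+e^{2.6180}) = 0.0680
P(1−P) = 0.0680 × 0.9320 = 0.0634
I = α² × P(1−P) = 0.7² × 0.0634 = 0.03105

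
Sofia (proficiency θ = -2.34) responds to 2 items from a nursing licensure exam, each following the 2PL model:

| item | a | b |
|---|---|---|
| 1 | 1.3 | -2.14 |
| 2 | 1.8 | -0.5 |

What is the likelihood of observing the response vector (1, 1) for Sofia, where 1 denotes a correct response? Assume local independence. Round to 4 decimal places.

0.0153

P(θ) = 1 / (1 + exp(−a(θ − b)))
P_1 = 1/(1+e^{0.2600}) = 0.4354
P_2 = 1/(1+e^{3.3120}) = 0.0352
L = P_1 × P_2 = 0.4354 × 0.0352 = 0.01531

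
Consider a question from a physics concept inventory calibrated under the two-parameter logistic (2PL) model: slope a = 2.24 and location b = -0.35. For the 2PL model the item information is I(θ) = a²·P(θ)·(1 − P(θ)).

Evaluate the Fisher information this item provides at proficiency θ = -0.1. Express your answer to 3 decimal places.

1.161

P = 1/(1+e^{-0.5600}) = 0.6365
P(1−P) = 0.6365 × 0.3635 = 0.2314
I = a² × P(1−P) = 2.24² × 0.2314 = 1.16098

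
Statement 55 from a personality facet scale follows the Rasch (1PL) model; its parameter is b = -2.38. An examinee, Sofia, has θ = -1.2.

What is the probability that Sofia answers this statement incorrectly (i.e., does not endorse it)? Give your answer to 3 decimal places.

0.235

P(θ) = 1 / (1 + exp(−(θ − b)))
Exponent: (-1.2 − (-2.38)) = 1.1800
1/(1 + e^{-1.1800}) = 0.7649
P = 0.7649
P(incorrect) = 1 − 0.7649 = 0.2351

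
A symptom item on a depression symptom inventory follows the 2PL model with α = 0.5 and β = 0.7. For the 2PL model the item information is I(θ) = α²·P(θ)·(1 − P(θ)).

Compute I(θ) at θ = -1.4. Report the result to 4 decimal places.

0.0480

P = 1/(1+e^{1.0500}) = 0.2592
P(1−P) = 0.2592 × 0.7408 = 0.1920
I = α² × P(1−P) = 0.5² × 0.1920 = 0.04801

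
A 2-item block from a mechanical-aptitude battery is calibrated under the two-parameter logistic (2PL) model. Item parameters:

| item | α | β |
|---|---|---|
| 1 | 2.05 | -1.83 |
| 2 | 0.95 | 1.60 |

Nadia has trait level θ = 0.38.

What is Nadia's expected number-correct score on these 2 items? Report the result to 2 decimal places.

P(θ) = 1 / (1 + exp(−α(θ − β)))
P_1 = 1/(1+e^{-4.5305}) = 0.9893
P_2 = 1/(1+e^{1.1590}) = 0.2388
E[score] = 0.9893 + 0.2388 = 1.2282

1.23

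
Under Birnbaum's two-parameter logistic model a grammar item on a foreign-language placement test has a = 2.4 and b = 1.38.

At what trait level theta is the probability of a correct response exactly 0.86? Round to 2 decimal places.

P(theta) = 1 / (1 + exp(−a(theta − b)))
logit = ln(0.8600/0.1400) = 1.8153
theta = b + logit/(a) = 1.38 + 1.8153/2.4000 = 2.1364

2.14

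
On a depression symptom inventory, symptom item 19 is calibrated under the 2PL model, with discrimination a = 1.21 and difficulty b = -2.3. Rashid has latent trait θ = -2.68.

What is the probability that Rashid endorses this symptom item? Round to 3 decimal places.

0.387

P(θ) = 1 / (1 + exp(−a(θ − b)))
Exponent: 1.21 × (-2.68 − (-2.3)) = -0.4598
1/(1 + e^{0.4598}) = 0.3870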